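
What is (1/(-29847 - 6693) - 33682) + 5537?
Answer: -1028418301/36540 ≈ -28145.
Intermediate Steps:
(1/(-29847 - 6693) - 33682) + 5537 = (1/(-36540) - 33682) + 5537 = (-1/36540 - 33682) + 5537 = -1230740281/36540 + 5537 = -1028418301/36540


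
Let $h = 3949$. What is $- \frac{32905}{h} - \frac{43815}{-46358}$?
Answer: $- \frac{1352384555}{183067742} \approx -7.3873$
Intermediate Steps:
$- \frac{32905}{h} - \frac{43815}{-46358} = - \frac{32905}{3949} - \frac{43815}{-46358} = \left(-32905\right) \frac{1}{3949} - - \frac{43815}{46358} = - \frac{32905}{3949} + \frac{43815}{46358} = - \frac{1352384555}{183067742}$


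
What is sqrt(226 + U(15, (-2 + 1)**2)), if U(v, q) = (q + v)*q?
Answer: 11*sqrt(2) ≈ 15.556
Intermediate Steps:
U(v, q) = q*(q + v)
sqrt(226 + U(15, (-2 + 1)**2)) = sqrt(226 + (-2 + 1)**2*((-2 + 1)**2 + 15)) = sqrt(226 + (-1)**2*((-1)**2 + 15)) = sqrt(226 + 1*(1 + 15)) = sqrt(226 + 1*16) = sqrt(226 + 16) = sqrt(242) = 11*sqrt(2)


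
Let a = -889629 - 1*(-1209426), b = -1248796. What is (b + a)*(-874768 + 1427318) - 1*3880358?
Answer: -513322277808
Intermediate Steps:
a = 319797 (a = -889629 + 1209426 = 319797)
(b + a)*(-874768 + 1427318) - 1*3880358 = (-1248796 + 319797)*(-874768 + 1427318) - 1*3880358 = -928999*552550 - 3880358 = -513318397450 - 3880358 = -513322277808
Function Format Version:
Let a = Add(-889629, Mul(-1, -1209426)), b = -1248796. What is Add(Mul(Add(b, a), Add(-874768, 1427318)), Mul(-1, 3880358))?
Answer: -513322277808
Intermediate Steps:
a = 319797 (a = Add(-889629, 1209426) = 319797)
Add(Mul(Add(b, a), Add(-874768, 1427318)), Mul(-1, 3880358)) = Add(Mul(Add(-1248796, 319797), Add(-874768, 1427318)), Mul(-1, 3880358)) = Add(Mul(-928999, 552550), -3880358) = Add(-513318397450, -3880358) = -513322277808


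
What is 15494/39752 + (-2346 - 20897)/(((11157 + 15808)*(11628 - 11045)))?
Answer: 11029588327/28405686020 ≈ 0.38829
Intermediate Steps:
15494/39752 + (-2346 - 20897)/(((11157 + 15808)*(11628 - 11045))) = 15494*(1/39752) - 23243/(26965*583) = 7747/19876 - 23243/15720595 = 7747/19876 - 23243*1/15720595 = 7747/19876 - 2113/1429145 = 11029588327/28405686020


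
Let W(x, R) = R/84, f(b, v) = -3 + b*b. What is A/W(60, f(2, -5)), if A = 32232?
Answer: 2707488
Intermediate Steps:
f(b, v) = -3 + b²
W(x, R) = R/84 (W(x, R) = R*(1/84) = R/84)
A/W(60, f(2, -5)) = 32232/(((-3 + 2²)/84)) = 32232/(((-3 + 4)/84)) = 32232/(((1/84)*1)) = 32232/(1/84) = 32232*84 = 2707488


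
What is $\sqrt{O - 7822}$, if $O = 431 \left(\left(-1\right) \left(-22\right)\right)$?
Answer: $2 \sqrt{415} \approx 40.743$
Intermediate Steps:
$O = 9482$ ($O = 431 \cdot 22 = 9482$)
$\sqrt{O - 7822} = \sqrt{9482 - 7822} = \sqrt{1660} = 2 \sqrt{415}$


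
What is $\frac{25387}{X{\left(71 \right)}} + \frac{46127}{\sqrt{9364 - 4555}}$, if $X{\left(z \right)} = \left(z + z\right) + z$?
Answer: $\frac{25387}{213} + \frac{46127 \sqrt{4809}}{4809} \approx 784.35$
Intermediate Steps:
$X{\left(z \right)} = 3 z$ ($X{\left(z \right)} = 2 z + z = 3 z$)
$\frac{25387}{X{\left(71 \right)}} + \frac{46127}{\sqrt{9364 - 4555}} = \frac{25387}{3 \cdot 71} + \frac{46127}{\sqrt{9364 - 4555}} = \frac{25387}{213} + \frac{46127}{\sqrt{4809}} = 25387 \cdot \frac{1}{213} + 46127 \frac{\sqrt{4809}}{4809} = \frac{25387}{213} + \frac{46127 \sqrt{4809}}{4809}$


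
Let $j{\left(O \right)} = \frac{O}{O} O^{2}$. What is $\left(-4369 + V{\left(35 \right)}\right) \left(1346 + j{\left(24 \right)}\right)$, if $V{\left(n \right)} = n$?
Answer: $-8329948$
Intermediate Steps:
$j{\left(O \right)} = O^{2}$ ($j{\left(O \right)} = 1 O^{2} = O^{2}$)
$\left(-4369 + V{\left(35 \right)}\right) \left(1346 + j{\left(24 \right)}\right) = \left(-4369 + 35\right) \left(1346 + 24^{2}\right) = - 4334 \left(1346 + 576\right) = \left(-4334\right) 1922 = -8329948$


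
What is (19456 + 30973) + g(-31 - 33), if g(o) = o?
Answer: 50365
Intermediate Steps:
(19456 + 30973) + g(-31 - 33) = (19456 + 30973) + (-31 - 33) = 50429 - 64 = 50365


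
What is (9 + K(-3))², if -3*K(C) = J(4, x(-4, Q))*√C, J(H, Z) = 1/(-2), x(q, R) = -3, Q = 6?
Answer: (54 + I*√3)²/36 ≈ 80.917 + 5.1962*I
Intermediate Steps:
J(H, Z) = -½
K(C) = √C/6 (K(C) = -(-1)*√C/6 = √C/6)
(9 + K(-3))² = (9 + √(-3)/6)² = (9 + (I*√3)/6)² = (9 + I*√3/6)²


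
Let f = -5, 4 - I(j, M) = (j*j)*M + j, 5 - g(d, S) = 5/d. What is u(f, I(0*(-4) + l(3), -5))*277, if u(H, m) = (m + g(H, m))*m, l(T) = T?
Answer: 662584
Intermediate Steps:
g(d, S) = 5 - 5/d
I(j, M) = 4 - j - M*j² (I(j, M) = 4 - ((j*j)*M + j) = 4 - (j²*M + j) = 4 - (M*j² + j) = 4 - (j + M*j²) = 4 + (-j - M*j²) = 4 - j - M*j²)
u(H, m) = m*(5 + m - 5/H) (u(H, m) = (m + (5 - 5/H))*m = (5 + m - 5/H)*m = m*(5 + m - 5/H))
u(f, I(0*(-4) + l(3), -5))*277 = ((4 - (0*(-4) + 3) - 1*(-5)*(0*(-4) + 3)²)*(-5 + 5*(-5) - 5*(4 - (0*(-4) + 3) - 1*(-5)*(0*(-4) + 3)²))/(-5))*277 = ((4 - (0 + 3) - 1*(-5)*(0 + 3)²)*(-⅕)*(-5 - 25 - 5*(4 - (0 + 3) - 1*(-5)*(0 + 3)²)))*277 = ((4 - 1*3 - 1*(-5)*3²)*(-⅕)*(-5 - 25 - 5*(4 - 1*3 - 1*(-5)*3²)))*277 = ((4 - 3 - 1*(-5)*9)*(-⅕)*(-5 - 25 - 5*(4 - 3 - 1*(-5)*9)))*277 = ((4 - 3 + 45)*(-⅕)*(-5 - 25 - 5*(4 - 3 + 45)))*277 = (46*(-⅕)*(-5 - 25 - 5*46))*277 = (46*(-⅕)*(-5 - 25 - 230))*277 = (46*(-⅕)*(-260))*277 = 2392*277 = 662584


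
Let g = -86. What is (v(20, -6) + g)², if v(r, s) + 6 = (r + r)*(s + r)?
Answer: 219024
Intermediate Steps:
v(r, s) = -6 + 2*r*(r + s) (v(r, s) = -6 + (r + r)*(s + r) = -6 + (2*r)*(r + s) = -6 + 2*r*(r + s))
(v(20, -6) + g)² = ((-6 + 2*20² + 2*20*(-6)) - 86)² = ((-6 + 2*400 - 240) - 86)² = ((-6 + 800 - 240) - 86)² = (554 - 86)² = 468² = 219024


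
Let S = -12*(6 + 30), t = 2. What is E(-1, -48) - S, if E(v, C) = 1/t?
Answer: 865/2 ≈ 432.50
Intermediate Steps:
E(v, C) = ½ (E(v, C) = 1/2 = ½)
S = -432 (S = -12*36 = -432)
E(-1, -48) - S = ½ - 1*(-432) = ½ + 432 = 865/2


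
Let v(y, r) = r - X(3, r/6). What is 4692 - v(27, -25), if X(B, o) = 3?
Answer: 4720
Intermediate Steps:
v(y, r) = -3 + r (v(y, r) = r - 1*3 = r - 3 = -3 + r)
4692 - v(27, -25) = 4692 - (-3 - 25) = 4692 - 1*(-28) = 4692 + 28 = 4720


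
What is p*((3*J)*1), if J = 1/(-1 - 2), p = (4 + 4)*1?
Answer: -8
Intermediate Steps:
p = 8 (p = 8*1 = 8)
J = -⅓ (J = 1/(-3) = -⅓ ≈ -0.33333)
p*((3*J)*1) = 8*((3*(-⅓))*1) = 8*(-1*1) = 8*(-1) = -8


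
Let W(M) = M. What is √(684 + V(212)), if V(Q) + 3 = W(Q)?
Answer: √893 ≈ 29.883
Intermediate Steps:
V(Q) = -3 + Q
√(684 + V(212)) = √(684 + (-3 + 212)) = √(684 + 209) = √893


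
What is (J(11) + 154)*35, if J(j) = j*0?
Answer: 5390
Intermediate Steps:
J(j) = 0
(J(11) + 154)*35 = (0 + 154)*35 = 154*35 = 5390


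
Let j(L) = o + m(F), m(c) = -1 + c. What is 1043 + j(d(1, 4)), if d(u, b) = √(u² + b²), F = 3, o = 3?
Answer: 1048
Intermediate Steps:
d(u, b) = √(b² + u²)
j(L) = 5 (j(L) = 3 + (-1 + 3) = 3 + 2 = 5)
1043 + j(d(1, 4)) = 1043 + 5 = 1048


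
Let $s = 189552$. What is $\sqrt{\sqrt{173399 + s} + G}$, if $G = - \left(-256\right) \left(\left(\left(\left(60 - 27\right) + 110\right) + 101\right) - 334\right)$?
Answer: $\sqrt{-23040 + \sqrt{362951}} \approx 149.79 i$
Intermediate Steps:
$G = -23040$ ($G = - \left(-256\right) \left(\left(\left(33 + 110\right) + 101\right) - 334\right) = - \left(-256\right) \left(\left(143 + 101\right) - 334\right) = - \left(-256\right) \left(244 - 334\right) = - \left(-256\right) \left(-90\right) = \left(-1\right) 23040 = -23040$)
$\sqrt{\sqrt{173399 + s} + G} = \sqrt{\sqrt{173399 + 189552} - 23040} = \sqrt{\sqrt{362951} - 23040} = \sqrt{-23040 + \sqrt{362951}}$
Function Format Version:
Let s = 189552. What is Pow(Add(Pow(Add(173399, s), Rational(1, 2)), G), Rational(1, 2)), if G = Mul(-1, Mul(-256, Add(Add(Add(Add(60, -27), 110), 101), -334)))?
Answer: Pow(Add(-23040, Pow(362951, Rational(1, 2))), Rational(1, 2)) ≈ Mul(149.79, I)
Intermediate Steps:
G = -23040 (G = Mul(-1, Mul(-256, Add(Add(Add(33, 110), 101), -334))) = Mul(-1, Mul(-256, Add(Add(143, 101), -334))) = Mul(-1, Mul(-256, Add(244, -334))) = Mul(-1, Mul(-256, -90)) = Mul(-1, 23040) = -23040)
Pow(Add(Pow(Add(173399, s), Rational(1, 2)), G), Rational(1, 2)) = Pow(Add(Pow(Add(173399, 189552), Rational(1, 2)), -23040), Rational(1, 2)) = Pow(Add(Pow(362951, Rational(1, 2)), -23040), Rational(1, 2)) = Pow(Add(-23040, Pow(362951, Rational(1, 2))), Rational(1, 2))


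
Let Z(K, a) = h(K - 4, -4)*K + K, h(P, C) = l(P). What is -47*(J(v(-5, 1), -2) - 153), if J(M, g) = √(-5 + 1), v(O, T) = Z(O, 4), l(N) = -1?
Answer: 7191 - 94*I ≈ 7191.0 - 94.0*I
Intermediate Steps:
h(P, C) = -1
Z(K, a) = 0 (Z(K, a) = -K + K = 0)
v(O, T) = 0
J(M, g) = 2*I (J(M, g) = √(-4) = 2*I)
-47*(J(v(-5, 1), -2) - 153) = -47*(2*I - 153) = -47*(-153 + 2*I) = 7191 - 94*I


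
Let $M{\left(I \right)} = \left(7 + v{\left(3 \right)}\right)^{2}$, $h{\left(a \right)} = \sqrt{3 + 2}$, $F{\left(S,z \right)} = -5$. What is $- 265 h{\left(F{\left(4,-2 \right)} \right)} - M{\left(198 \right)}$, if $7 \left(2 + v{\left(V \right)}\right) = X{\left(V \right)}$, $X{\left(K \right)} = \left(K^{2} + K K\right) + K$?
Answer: $-64 - 265 \sqrt{5} \approx -656.56$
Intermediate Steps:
$h{\left(a \right)} = \sqrt{5}$
$X{\left(K \right)} = K + 2 K^{2}$ ($X{\left(K \right)} = \left(K^{2} + K^{2}\right) + K = 2 K^{2} + K = K + 2 K^{2}$)
$v{\left(V \right)} = -2 + \frac{V \left(1 + 2 V\right)}{7}$
$M{\left(I \right)} = 64$ ($M{\left(I \right)} = \left(7 - \left(2 - \frac{3 \left(1 + 2 \cdot 3\right)}{7}\right)\right)^{2} = \left(7 - \left(2 - \frac{3 \left(1 + 6\right)}{7}\right)\right)^{2} = \left(7 - \left(2 - 3\right)\right)^{2} = \left(7 + \left(-2 + 3\right)\right)^{2} = \left(7 + 1\right)^{2} = 8^{2} = 64$)
$- 265 h{\left(F{\left(4,-2 \right)} \right)} - M{\left(198 \right)} = - 265 \sqrt{5} - 64 = -64 - 265 \sqrt{5}$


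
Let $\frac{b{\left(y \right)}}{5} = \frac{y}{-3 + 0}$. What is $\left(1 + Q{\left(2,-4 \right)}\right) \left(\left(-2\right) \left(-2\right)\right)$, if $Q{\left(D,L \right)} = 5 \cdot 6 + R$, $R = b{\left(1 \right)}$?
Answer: $\frac{352}{3} \approx 117.33$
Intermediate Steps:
$b{\left(y \right)} = - \frac{5 y}{3}$ ($b{\left(y \right)} = 5 \frac{y}{-3 + 0} = 5 \frac{y}{-3} = 5 \left(- \frac{y}{3}\right) = - \frac{5 y}{3}$)
$R = - \frac{5}{3}$ ($R = \left(- \frac{5}{3}\right) 1 = - \frac{5}{3} \approx -1.6667$)
$Q{\left(D,L \right)} = \frac{85}{3}$ ($Q{\left(D,L \right)} = 5 \cdot 6 - \frac{5}{3} = 30 - \frac{5}{3} = \frac{85}{3}$)
$\left(1 + Q{\left(2,-4 \right)}\right) \left(\left(-2\right) \left(-2\right)\right) = \left(1 + \frac{85}{3}\right) \left(\left(-2\right) \left(-2\right)\right) = \frac{88}{3} \cdot 4 = \frac{352}{3}$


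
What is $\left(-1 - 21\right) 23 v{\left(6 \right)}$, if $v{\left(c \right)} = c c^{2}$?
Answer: $-109296$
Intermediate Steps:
$v{\left(c \right)} = c^{3}$
$\left(-1 - 21\right) 23 v{\left(6 \right)} = \left(-1 - 21\right) 23 \cdot 6^{3} = \left(-22\right) 23 \cdot 216 = \left(-506\right) 216 = -109296$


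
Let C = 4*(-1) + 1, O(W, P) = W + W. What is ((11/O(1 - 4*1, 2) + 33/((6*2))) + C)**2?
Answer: 625/144 ≈ 4.3403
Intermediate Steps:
O(W, P) = 2*W
C = -3 (C = -4 + 1 = -3)
((11/O(1 - 4*1, 2) + 33/((6*2))) + C)**2 = ((11/((2*(1 - 4*1))) + 33/((6*2))) - 3)**2 = ((11/((2*(1 - 4))) + 33/12) - 3)**2 = ((11/((2*(-3))) + 33*(1/12)) - 3)**2 = ((11/(-6) + 11/4) - 3)**2 = ((11*(-1/6) + 11/4) - 3)**2 = ((-11/6 + 11/4) - 3)**2 = (11/12 - 3)**2 = (-25/12)**2 = 625/144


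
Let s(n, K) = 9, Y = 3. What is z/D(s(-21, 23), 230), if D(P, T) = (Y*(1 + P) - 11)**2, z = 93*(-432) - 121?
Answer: -40297/361 ≈ -111.63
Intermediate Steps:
z = -40297 (z = -40176 - 121 = -40297)
D(P, T) = (-8 + 3*P)**2 (D(P, T) = (3*(1 + P) - 11)**2 = ((3 + 3*P) - 11)**2 = (-8 + 3*P)**2)
z/D(s(-21, 23), 230) = -40297/(-8 + 3*9)**2 = -40297/(-8 + 27)**2 = -40297/(19**2) = -40297/361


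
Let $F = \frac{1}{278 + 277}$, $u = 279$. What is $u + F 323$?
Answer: $\frac{155168}{555} \approx 279.58$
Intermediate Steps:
$F = \frac{1}{555} \approx 0.0018018$
$u + F 323 = 279 + \frac{1}{555} \cdot 323 = 279 + \frac{323}{555} = \frac{155168}{555}$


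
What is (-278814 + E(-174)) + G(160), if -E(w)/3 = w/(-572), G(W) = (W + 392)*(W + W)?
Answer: -29222025/286 ≈ -1.0217e+5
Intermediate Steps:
G(W) = 2*W*(392 + W) (G(W) = (392 + W)*(2*W) = 2*W*(392 + W))
E(w) = 3*w/572 (E(w) = -3*w/(-572) = -3*w*(-1)/572 = -(-3)*w/572 = 3*w/572)
(-278814 + E(-174)) + G(160) = (-278814 + (3/572)*(-174)) + 2*160*(392 + 160) = (-278814 - 261/286) + 2*160*552 = -79741065/286 + 176640 = -29222025/286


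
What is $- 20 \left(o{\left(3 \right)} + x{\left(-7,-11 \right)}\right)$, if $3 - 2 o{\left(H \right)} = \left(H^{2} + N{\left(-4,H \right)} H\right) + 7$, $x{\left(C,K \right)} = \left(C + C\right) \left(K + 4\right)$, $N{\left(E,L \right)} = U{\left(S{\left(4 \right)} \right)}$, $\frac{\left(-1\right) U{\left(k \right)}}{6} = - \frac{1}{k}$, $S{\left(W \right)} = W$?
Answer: $-1785$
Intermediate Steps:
$U{\left(k \right)} = \frac{6}{k}$ ($U{\left(k \right)} = - 6 \left(- \frac{1}{k}\right) = \frac{6}{k}$)
$N{\left(E,L \right)} = \frac{3}{2}$ ($N{\left(E,L \right)} = \frac{6}{4} = 6 \cdot \frac{1}{4} = \frac{3}{2}$)
$x{\left(C,K \right)} = 2 C \left(4 + K\right)$
$o{\left(H \right)} = -2 - \frac{3 H}{4} - \frac{H^{2}}{2}$ ($o{\left(H \right)} = \frac{3}{2} - \frac{\left(H^{2} + \frac{3 H}{2}\right) + 7}{2} = \frac{3}{2} - \frac{7 + H^{2} + \frac{3 H}{2}}{2} = \frac{3}{2} - \left(\frac{7}{2} + \frac{H^{2}}{2} + \frac{3 H}{4}\right) = -2 - \frac{3 H}{4} - \frac{H^{2}}{2}$)
$- 20 \left(o{\left(3 \right)} + x{\left(-7,-11 \right)}\right) = - 20 \left(\left(-2 - \frac{9}{4} - \frac{3^{2}}{2}\right) + 2 \left(-7\right) \left(4 - 11\right)\right) = - 20 \left(\left(-2 - \frac{9}{4} - \frac{9}{2}\right) + 2 \left(-7\right) \left(-7\right)\right) = - 20 \left(\left(-2 - \frac{9}{4} - \frac{9}{2}\right) + 98\right) = - 20 \left(- \frac{35}{4} + 98\right) = \left(-20\right) \frac{357}{4} = -1785$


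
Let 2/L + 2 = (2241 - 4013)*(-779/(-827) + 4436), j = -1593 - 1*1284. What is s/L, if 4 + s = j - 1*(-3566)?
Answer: -2226966381905/827 ≈ -2.6928e+9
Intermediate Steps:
j = -2877 (j = -1593 - 1284 = -2877)
s = 685 (s = -4 + (-2877 - 1*(-3566)) = -4 + (-2877 + 3566) = -4 + 689 = 685)
L = -827/3251045813 (L = 2/(-2 + (2241 - 4013)*(-779/(-827) + 4436)) = 2/(-2 - 1772*(-779*(-1/827) + 4436)) = 2/(-2 - 1772*(779/827 + 4436)) = 2/(-2 - 1772*3669351/827) = 2/(-2 - 6502089972/827) = 2/(-6502091626/827) = 2*(-827/6502091626) = -827/3251045813 ≈ -2.5438e-7)
s/L = 685/(-827/3251045813) = 685*(-3251045813/827) = -2226966381905/827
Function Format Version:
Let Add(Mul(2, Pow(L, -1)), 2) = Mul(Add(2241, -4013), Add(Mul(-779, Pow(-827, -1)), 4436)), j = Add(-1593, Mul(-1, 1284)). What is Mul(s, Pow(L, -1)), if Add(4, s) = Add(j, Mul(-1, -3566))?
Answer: Rational(-2226966381905, 827) ≈ -2.6928e+9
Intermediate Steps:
j = -2877 (j = Add(-1593, -1284) = -2877)
s = 685 (s = Add(-4, Add(-2877, Mul(-1, -3566))) = Add(-4, Add(-2877, 3566)) = Add(-4, 689) = 685)
L = Rational(-827, 3251045813) (L = Mul(2, Pow(Add(-2, Mul(Add(2241, -4013), Add(Mul(-779, Pow(-827, -1)), 4436))), -1)) = Mul(2, Pow(Add(-2, Mul(-1772, Add(Mul(-779, Rational(-1, 827)), 4436))), -1)) = Mul(2, Pow(Add(-2, Mul(-1772, Add(Rational(779, 827), 4436))), -1)) = Mul(2, Pow(Add(-2, Mul(-1772, Rational(3669351, 827))), -1)) = Mul(2, Pow(Add(-2, Rational(-6502089972, 827)), -1)) = Mul(2, Pow(Rational(-6502091626, 827), -1)) = Mul(2, Rational(-827, 6502091626)) = Rational(-827, 3251045813) ≈ -2.5438e-7)
Mul(s, Pow(L, -1)) = Mul(685, Pow(Rational(-827, 3251045813), -1)) = Mul(685, Rational(-3251045813, 827)) = Rational(-2226966381905, 827)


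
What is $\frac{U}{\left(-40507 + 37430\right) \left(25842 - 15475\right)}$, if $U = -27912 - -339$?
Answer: $\frac{3939}{4557037} \approx 0.00086438$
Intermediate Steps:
$U = -27573$ ($U = -27912 + 339 = -27573$)
$\frac{U}{\left(-40507 + 37430\right) \left(25842 - 15475\right)} = - \frac{27573}{\left(-40507 + 37430\right) \left(25842 - 15475\right)} = - \frac{27573}{\left(-3077\right) 10367} = - \frac{27573}{-31899259} = \left(-27573\right) \left(- \frac{1}{31899259}\right) = \frac{3939}{4557037}$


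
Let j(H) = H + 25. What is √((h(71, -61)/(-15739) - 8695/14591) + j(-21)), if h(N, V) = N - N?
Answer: √724720379/14591 ≈ 1.8450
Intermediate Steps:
h(N, V) = 0
j(H) = 25 + H
√((h(71, -61)/(-15739) - 8695/14591) + j(-21)) = √((0/(-15739) - 8695/14591) + (25 - 21)) = √((0*(-1/15739) - 8695*1/14591) + 4) = √((0 - 8695/14591) + 4) = √(-8695/14591 + 4) = √(49669/14591) = √724720379/14591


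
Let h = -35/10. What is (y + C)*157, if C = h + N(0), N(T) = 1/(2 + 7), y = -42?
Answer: -128269/18 ≈ -7126.1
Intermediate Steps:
h = -7/2 (h = -35*⅒ = -7/2 ≈ -3.5000)
N(T) = ⅑ (N(T) = 1/9 = ⅑)
C = -61/18 (C = -7/2 + ⅑ = -61/18 ≈ -3.3889)
(y + C)*157 = (-42 - 61/18)*157 = -817/18*157 = -128269/18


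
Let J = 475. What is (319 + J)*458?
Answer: 363652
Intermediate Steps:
(319 + J)*458 = (319 + 475)*458 = 794*458 = 363652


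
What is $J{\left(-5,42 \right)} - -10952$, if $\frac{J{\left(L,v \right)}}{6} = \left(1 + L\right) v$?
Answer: $9944$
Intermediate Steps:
$J{\left(L,v \right)} = 6 v \left(1 + L\right)$ ($J{\left(L,v \right)} = 6 \left(1 + L\right) v = 6 v \left(1 + L\right)$)
$J{\left(-5,42 \right)} - -10952 = 6 \cdot 42 \left(1 - 5\right) - -10952 = 6 \cdot 42 \left(-4\right) + 10952 = -1008 + 10952 = 9944$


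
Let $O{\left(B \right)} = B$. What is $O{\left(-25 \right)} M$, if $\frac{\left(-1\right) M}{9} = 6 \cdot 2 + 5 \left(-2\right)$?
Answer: $450$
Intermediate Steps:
$M = -18$ ($M = - 9 \left(6 \cdot 2 + 5 \left(-2\right)\right) = - 9 \left(12 - 10\right) = \left(-9\right) 2 = -18$)
$O{\left(-25 \right)} M = \left(-25\right) \left(-18\right) = 450$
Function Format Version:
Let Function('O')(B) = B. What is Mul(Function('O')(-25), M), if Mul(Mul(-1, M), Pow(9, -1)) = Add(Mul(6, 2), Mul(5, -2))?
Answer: 450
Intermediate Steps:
M = -18 (M = Mul(-9, Add(Mul(6, 2), Mul(5, -2))) = Mul(-9, Add(12, -10)) = Mul(-9, 2) = -18)
Mul(Function('O')(-25), M) = Mul(-25, -18) = 450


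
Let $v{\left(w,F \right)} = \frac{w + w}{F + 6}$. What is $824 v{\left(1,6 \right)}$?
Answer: $\frac{412}{3} \approx 137.33$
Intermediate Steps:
$v{\left(w,F \right)} = \frac{2 w}{6 + F}$
$824 v{\left(1,6 \right)} = 824 \cdot 2 \cdot 1 \frac{1}{6 + 6} = 824 \cdot 2 \cdot 1 \cdot \frac{1}{12} = 824 \cdot \frac{1}{6} = \frac{412}{3}$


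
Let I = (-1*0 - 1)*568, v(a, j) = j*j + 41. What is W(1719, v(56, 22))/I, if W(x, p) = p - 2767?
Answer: 1121/284 ≈ 3.9472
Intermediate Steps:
v(a, j) = 41 + j² (v(a, j) = j² + 41 = 41 + j²)
W(x, p) = -2767 + p
I = -568 (I = (0 - 1)*568 = -1*568 = -568)
W(1719, v(56, 22))/I = (-2767 + (41 + 22²))/(-568) = (-2767 + (41 + 484))*(-1/568) = (-2767 + 525)*(-1/568) = -2242*(-1/568) = 1121/284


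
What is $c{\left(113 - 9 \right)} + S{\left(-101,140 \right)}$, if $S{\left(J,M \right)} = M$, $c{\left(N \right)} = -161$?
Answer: $-21$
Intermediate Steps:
$c{\left(113 - 9 \right)} + S{\left(-101,140 \right)} = -161 + 140 = -21$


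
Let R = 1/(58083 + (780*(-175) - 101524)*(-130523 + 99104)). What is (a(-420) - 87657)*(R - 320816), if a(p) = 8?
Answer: 210290409007366788527/7478534139 ≈ 2.8119e+10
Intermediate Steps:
R = 1/7478534139 (R = 1/(58083 + (-136500 - 101524)*(-31419)) = 1/(58083 - 238024*(-31419)) = 1/(58083 + 7478476056) = 1/7478534139 ≈ 1.3372e-10)
(a(-420) - 87657)*(R - 320816) = (8 - 87657)*(1/7478534139 - 320816) = -87649*(-2399233408337423/7478534139) = 210290409007366788527/7478534139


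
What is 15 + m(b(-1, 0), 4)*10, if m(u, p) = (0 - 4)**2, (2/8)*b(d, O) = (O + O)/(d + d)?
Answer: 175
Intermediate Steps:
b(d, O) = 4*O/d (b(d, O) = 4*((O + O)/(d + d)) = 4*((2*O)/((2*d))) = 4*((2*O)*(1/(2*d))) = 4*(O/d) = 4*O/d)
m(u, p) = 16 (m(u, p) = (-4)**2 = 16)
15 + m(b(-1, 0), 4)*10 = 15 + 16*10 = 15 + 160 = 175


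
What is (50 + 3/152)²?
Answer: 57805609/23104 ≈ 2502.0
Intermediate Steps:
(50 + 3/152)² = (7603/152)² = 57805609/23104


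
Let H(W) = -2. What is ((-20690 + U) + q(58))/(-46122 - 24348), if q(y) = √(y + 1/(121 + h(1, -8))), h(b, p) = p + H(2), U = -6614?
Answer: 13652/35235 - √714729/7822170 ≈ 0.38735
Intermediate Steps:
h(b, p) = -2 + p (h(b, p) = p - 2 = -2 + p)
q(y) = √(1/111 + y) (q(y) = √(y + 1/(121 + (-2 - 8))) = √(y + 1/(121 - 10)) = √(y + 1/111) = √(1/111 + y))
((-20690 + U) + q(58))/(-46122 - 24348) = ((-20690 - 6614) + √(111 + 12321*58)/111)/(-46122 - 24348) = (-27304 + √(111 + 714618)/111)/(-70470) = (-27304 + √714729/111)*(-1/70470) = 13652/35235 - √714729/7822170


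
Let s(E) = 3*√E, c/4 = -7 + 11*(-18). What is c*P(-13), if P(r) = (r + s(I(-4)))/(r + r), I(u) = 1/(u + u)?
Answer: -410 + 615*I*√2/26 ≈ -410.0 + 33.452*I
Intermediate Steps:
c = -820 (c = 4*(-7 + 11*(-18)) = 4*(-7 - 198) = 4*(-205) = -820)
I(u) = 1/(2*u)
P(r) = (r + 3*I*√2/4)/(2*r) (P(r) = (r + 3*√((½)/(-4)))/(r + r) = (r + 3*√((½)*(-¼)))/((2*r)) = (r + 3*√(-⅛))*(1/(2*r)) = (r + 3*(I*√2/4))*(1/(2*r)) = (r + 3*I*√2/4)*(1/(2*r)) = (r + 3*I*√2/4)/(2*r))
c*P(-13) = -205*(4*(-13) + 3*I*√2)/(2*(-13)) = -205*(-1)*(-52 + 3*I*√2)/(2*13) = -820*(½ - 3*I*√2/104) = -410 + 615*I*√2/26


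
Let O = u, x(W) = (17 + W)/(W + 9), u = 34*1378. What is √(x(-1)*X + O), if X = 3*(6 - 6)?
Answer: 2*√11713 ≈ 216.45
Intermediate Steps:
u = 46852
x(W) = (17 + W)/(9 + W)
X = 0 (X = 3*0 = 0)
O = 46852
√(x(-1)*X + O) = √(((17 - 1)/(9 - 1))*0 + 46852) = √((16/8)*0 + 46852) = √(((⅛)*16)*0 + 46852) = √(2*0 + 46852) = √(0 + 46852) = √46852 = 2*√11713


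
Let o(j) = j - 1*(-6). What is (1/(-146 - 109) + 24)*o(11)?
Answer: 6119/15 ≈ 407.93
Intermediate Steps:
o(j) = 6 + j (o(j) = j + 6 = 6 + j)
(1/(-146 - 109) + 24)*o(11) = (1/(-146 - 109) + 24)*(6 + 11) = (1/(-255) + 24)*17 = (-1/255 + 24)*17 = (6119/255)*17 = 6119/15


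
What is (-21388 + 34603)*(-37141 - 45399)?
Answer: -1090766100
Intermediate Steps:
(-21388 + 34603)*(-37141 - 45399) = 13215*(-82540) = -1090766100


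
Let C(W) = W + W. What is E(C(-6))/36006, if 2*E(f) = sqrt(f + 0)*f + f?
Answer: -1/6001 - 2*I*sqrt(3)/6001 ≈ -0.00016664 - 0.00057725*I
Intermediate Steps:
C(W) = 2*W
E(f) = f/2 + f**(3/2)/2 (E(f) = (sqrt(f + 0)*f + f)/2 = (sqrt(f)*f + f)/2 = (f**(3/2) + f)/2 = (f + f**(3/2))/2 = f/2 + f**(3/2)/2)
E(C(-6))/36006 = ((2*(-6))/2 + (2*(-6))**(3/2)/2)/36006 = ((1/2)*(-12) + (-12)**(3/2)/2)*(1/36006) = (-6 + (-24*I*sqrt(3))/2)*(1/36006) = (-6 - 12*I*sqrt(3))*(1/36006) = -1/6001 - 2*I*sqrt(3)/6001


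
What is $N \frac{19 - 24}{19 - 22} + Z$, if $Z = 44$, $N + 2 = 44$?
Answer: $114$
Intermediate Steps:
$N = 42$ ($N = -2 + 44 = 42$)
$N \frac{19 - 24}{19 - 22} + Z = 42 \frac{19 - 24}{19 - 22} + 44 = 42 \left(- \frac{5}{-3}\right) + 44 = 42 \left(\left(-5\right) \left(- \frac{1}{3}\right)\right) + 44 = 42 \cdot \frac{5}{3} + 44 = 70 + 44 = 114$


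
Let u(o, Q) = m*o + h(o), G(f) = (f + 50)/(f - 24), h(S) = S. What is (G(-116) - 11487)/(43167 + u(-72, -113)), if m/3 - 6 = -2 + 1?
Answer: -268019/980350 ≈ -0.27339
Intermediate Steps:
m = 15 (m = 18 + 3*(-2 + 1) = 18 + 3*(-1) = 18 - 3 = 15)
G(f) = (50 + f)/(-24 + f)
u(o, Q) = 16*o (u(o, Q) = 15*o + o = 16*o)
(G(-116) - 11487)/(43167 + u(-72, -113)) = ((50 - 116)/(-24 - 116) - 11487)/(43167 + 16*(-72)) = (-66/(-140) - 11487)/(43167 - 1152) = (-1/140*(-66) - 11487)/42015 = (33/70 - 11487)*(1/42015) = -804057/70*1/42015 = -268019/980350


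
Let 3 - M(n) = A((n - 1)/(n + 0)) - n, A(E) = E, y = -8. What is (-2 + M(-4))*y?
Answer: 34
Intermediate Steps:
M(n) = 3 + n - (-1 + n)/n (M(n) = 3 - ((n - 1)/(n + 0) - n) = 3 - ((-1 + n)/n - n) = 3 - (-n + (-1 + n)/n) = 3 + (n - (-1 + n)/n) = 3 + n - (-1 + n)/n)
(-2 + M(-4))*y = (-2 + (2 - 4 + 1/(-4)))*(-8) = (-2 + (2 - 4 - ¼))*(-8) = (-2 - 9/4)*(-8) = -17/4*(-8) = 34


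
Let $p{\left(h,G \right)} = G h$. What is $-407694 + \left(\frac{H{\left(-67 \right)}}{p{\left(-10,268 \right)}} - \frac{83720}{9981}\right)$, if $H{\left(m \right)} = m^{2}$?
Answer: $- \frac{162771770087}{399240} \approx -4.077 \cdot 10^{5}$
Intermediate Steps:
$-407694 + \left(\frac{H{\left(-67 \right)}}{p{\left(-10,268 \right)}} - \frac{83720}{9981}\right) = -407694 - \left(\frac{83720}{9981} - \frac{\left(-67\right)^{2}}{268 \left(-10\right)}\right) = -407694 + \left(\frac{4489}{-2680} - \frac{83720}{9981}\right) = -407694 + \left(4489 \left(- \frac{1}{2680}\right) - \frac{83720}{9981}\right) = -407694 - \frac{4017527}{399240} = - \frac{162771770087}{399240}$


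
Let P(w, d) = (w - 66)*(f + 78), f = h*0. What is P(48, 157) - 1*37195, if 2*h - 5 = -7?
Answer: -38599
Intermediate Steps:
h = -1 (h = 5/2 + (½)*(-7) = 5/2 - 7/2 = -1)
f = 0 (f = -1*0 = 0)
P(w, d) = -5148 + 78*w (P(w, d) = (w - 66)*(0 + 78) = (-66 + w)*78 = -5148 + 78*w)
P(48, 157) - 1*37195 = (-5148 + 78*48) - 1*37195 = (-5148 + 3744) - 37195 = -1404 - 37195 = -38599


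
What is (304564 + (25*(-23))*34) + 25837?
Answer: 310851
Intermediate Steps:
(304564 + (25*(-23))*34) + 25837 = (304564 - 575*34) + 25837 = (304564 - 19550) + 25837 = 285014 + 25837 = 310851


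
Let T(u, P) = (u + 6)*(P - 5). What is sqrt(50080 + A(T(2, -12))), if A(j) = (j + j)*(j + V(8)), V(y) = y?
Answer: 4*sqrt(5306) ≈ 291.37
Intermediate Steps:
T(u, P) = (-5 + P)*(6 + u) (T(u, P) = (6 + u)*(-5 + P) = (-5 + P)*(6 + u))
A(j) = 2*j*(8 + j) (A(j) = (j + j)*(j + 8) = (2*j)*(8 + j) = 2*j*(8 + j))
sqrt(50080 + A(T(2, -12))) = sqrt(50080 + 2*(-30 - 5*2 + 6*(-12) - 12*2)*(8 + (-30 - 5*2 + 6*(-12) - 12*2))) = sqrt(50080 + 2*(-30 - 10 - 72 - 24)*(8 + (-30 - 10 - 72 - 24))) = sqrt(50080 + 2*(-136)*(8 - 136)) = sqrt(50080 + 2*(-136)*(-128)) = sqrt(50080 + 34816) = sqrt(84896) = 4*sqrt(5306)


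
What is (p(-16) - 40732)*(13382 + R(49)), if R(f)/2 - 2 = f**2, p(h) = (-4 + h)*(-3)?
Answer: -739742336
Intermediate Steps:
p(h) = 12 - 3*h
R(f) = 4 + 2*f**2
(p(-16) - 40732)*(13382 + R(49)) = ((12 - 3*(-16)) - 40732)*(13382 + (4 + 2*49**2)) = ((12 + 48) - 40732)*(13382 + (4 + 2*2401)) = (60 - 40732)*(13382 + (4 + 4802)) = -40672*(13382 + 4806) = -40672*18188 = -739742336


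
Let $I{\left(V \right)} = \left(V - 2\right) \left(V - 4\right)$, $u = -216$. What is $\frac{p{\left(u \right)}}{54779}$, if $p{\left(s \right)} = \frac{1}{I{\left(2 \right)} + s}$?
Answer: $- \frac{1}{11832264} \approx -8.4515 \cdot 10^{-8}$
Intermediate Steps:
$I{\left(V \right)} = \left(-4 + V\right) \left(-2 + V\right)$ ($I{\left(V \right)} = \left(-2 + V\right) \left(-4 + V\right) = \left(-4 + V\right) \left(-2 + V\right)$)
$p{\left(s \right)} = \frac{1}{s}$ ($p{\left(s \right)} = \frac{1}{\left(8 + 2^{2} - 12\right) + s} = \frac{1}{\left(8 + 4 - 12\right) + s} = \frac{1}{0 + s} = \frac{1}{s}$)
$\frac{p{\left(u \right)}}{54779} = \frac{1}{\left(-216\right) 54779} = \left(- \frac{1}{216}\right) \frac{1}{54779} = - \frac{1}{11832264}$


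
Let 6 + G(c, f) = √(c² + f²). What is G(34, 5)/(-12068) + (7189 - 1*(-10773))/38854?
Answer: 54249635/117222518 - √1181/12068 ≈ 0.45994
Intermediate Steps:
G(c, f) = -6 + √(c² + f²)
G(34, 5)/(-12068) + (7189 - 1*(-10773))/38854 = (-6 + √(34² + 5²))/(-12068) + (7189 - 1*(-10773))/38854 = (-6 + √(1156 + 25))*(-1/12068) + (7189 + 10773)*(1/38854) = (-6 + √1181)*(-1/12068) + 17962*(1/38854) = (3/6034 - √1181/12068) + 8981/19427 = 54249635/117222518 - √1181/12068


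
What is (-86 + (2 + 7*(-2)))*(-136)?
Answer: 13328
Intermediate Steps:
(-86 + (2 + 7*(-2)))*(-136) = (-86 + (2 - 14))*(-136) = (-86 - 12)*(-136) = -98*(-136) = 13328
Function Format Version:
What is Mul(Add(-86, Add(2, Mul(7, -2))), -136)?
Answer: 13328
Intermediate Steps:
Mul(Add(-86, Add(2, Mul(7, -2))), -136) = Mul(Add(-86, Add(2, -14)), -136) = Mul(Add(-86, -12), -136) = Mul(-98, -136) = 13328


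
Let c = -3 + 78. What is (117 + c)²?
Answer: 36864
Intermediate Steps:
c = 75
(117 + c)² = (117 + 75)² = 192² = 36864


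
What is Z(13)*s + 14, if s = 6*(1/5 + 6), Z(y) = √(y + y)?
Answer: 14 + 186*√26/5 ≈ 203.68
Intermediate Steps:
Z(y) = √2*√y (Z(y) = √(2*y) = √2*√y)
s = 186/5 (s = 6*(⅕ + 6) = 6*(31/5) = 186/5 ≈ 37.200)
Z(13)*s + 14 = (√2*√13)*(186/5) + 14 = √26*(186/5) + 14 = 186*√26/5 + 14 = 14 + 186*√26/5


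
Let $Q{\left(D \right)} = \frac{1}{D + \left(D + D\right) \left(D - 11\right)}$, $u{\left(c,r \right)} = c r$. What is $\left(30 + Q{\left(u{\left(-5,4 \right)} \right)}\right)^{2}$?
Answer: $\frac{1339633201}{1488400} \approx 900.05$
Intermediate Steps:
$Q{\left(D \right)} = \frac{1}{D + 2 D \left(-11 + D\right)}$
$\left(30 + Q{\left(u{\left(-5,4 \right)} \right)}\right)^{2} = \left(30 + \frac{1}{\left(-5\right) 4 \left(-21 + 2 \left(\left(-5\right) 4\right)\right)}\right)^{2} = \left(30 + \frac{1}{\left(-20\right) \left(-21 + 2 \left(-20\right)\right)}\right)^{2} = \left(30 - \frac{1}{20 \left(-21 - 40\right)}\right)^{2} = \left(30 - \frac{1}{20 \left(-61\right)}\right)^{2} = \left(30 - - \frac{1}{1220}\right)^{2} = \left(30 + \frac{1}{1220}\right)^{2} = \left(\frac{36601}{1220}\right)^{2} = \frac{1339633201}{1488400}$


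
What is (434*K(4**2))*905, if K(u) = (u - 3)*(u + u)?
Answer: 163392320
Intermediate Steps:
K(u) = 2*u*(-3 + u) (K(u) = (-3 + u)*(2*u) = 2*u*(-3 + u))
(434*K(4**2))*905 = (434*(2*4**2*(-3 + 4**2)))*905 = (434*(2*16*(-3 + 16)))*905 = (434*(2*16*13))*905 = (434*416)*905 = 180544*905 = 163392320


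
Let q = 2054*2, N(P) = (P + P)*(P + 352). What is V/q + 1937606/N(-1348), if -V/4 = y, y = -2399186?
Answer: 3222161277769/1378858416 ≈ 2336.8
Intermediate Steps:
N(P) = 2*P*(352 + P) (N(P) = (2*P)*(352 + P) = 2*P*(352 + P))
V = 9596744 (V = -4*(-2399186) = 9596744)
q = 4108
V/q + 1937606/N(-1348) = 9596744/4108 + 1937606/((2*(-1348)*(352 - 1348))) = 9596744*(1/4108) + 1937606/((2*(-1348)*(-996))) = 2399186/1027 + 1937606/2685216 = 2399186/1027 + 1937606*(1/2685216) = 2399186/1027 + 968803/1342608 = 3222161277769/1378858416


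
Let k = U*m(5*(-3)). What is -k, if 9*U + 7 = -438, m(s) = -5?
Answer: -2225/9 ≈ -247.22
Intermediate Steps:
U = -445/9 (U = -7/9 + (⅑)*(-438) = -7/9 - 146/3 = -445/9 ≈ -49.444)
k = 2225/9 (k = -445/9*(-5) = 2225/9 ≈ 247.22)
-k = -1*2225/9 = -2225/9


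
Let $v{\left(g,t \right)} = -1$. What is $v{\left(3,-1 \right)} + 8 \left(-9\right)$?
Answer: $-73$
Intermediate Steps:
$v{\left(3,-1 \right)} + 8 \left(-9\right) = -1 + 8 \left(-9\right) = -1 - 72 = -73$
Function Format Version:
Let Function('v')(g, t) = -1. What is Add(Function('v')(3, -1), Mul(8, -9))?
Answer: -73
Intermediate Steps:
Add(Function('v')(3, -1), Mul(8, -9)) = Add(-1, Mul(8, -9)) = Add(-1, -72) = -73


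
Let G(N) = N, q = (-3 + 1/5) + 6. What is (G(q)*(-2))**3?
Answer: -32768/125 ≈ -262.14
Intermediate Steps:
q = 16/5 (q = (-3 + 1*(1/5)) + 6 = (-3 + 1/5) + 6 = -14/5 + 6 = 16/5 ≈ 3.2000)
(G(q)*(-2))**3 = ((16/5)*(-2))**3 = (-32/5)**3 = -32768/125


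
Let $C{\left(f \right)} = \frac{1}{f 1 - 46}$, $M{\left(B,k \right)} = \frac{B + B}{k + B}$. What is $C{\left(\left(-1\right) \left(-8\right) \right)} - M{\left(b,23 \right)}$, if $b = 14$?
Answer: $- \frac{1101}{1406} \approx -0.78307$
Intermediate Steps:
$M{\left(B,k \right)} = \frac{2 B}{B + k}$
$C{\left(f \right)} = \frac{1}{-46 + f}$ ($C{\left(f \right)} = \frac{1}{f - 46} = \frac{1}{-46 + f}$)
$C{\left(\left(-1\right) \left(-8\right) \right)} - M{\left(b,23 \right)} = \frac{1}{-46 - -8} - 2 \cdot 14 \frac{1}{14 + 23} = \frac{1}{-46 + 8} - 2 \cdot 14 \cdot \frac{1}{37} = \frac{1}{-38} - 2 \cdot 14 \cdot \frac{1}{37} = - \frac{1}{38} - \frac{28}{37} = - \frac{1101}{1406}$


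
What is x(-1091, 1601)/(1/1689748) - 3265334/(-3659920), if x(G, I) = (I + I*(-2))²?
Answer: 7925856440377938747/1829960 ≈ 4.3312e+12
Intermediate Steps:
x(G, I) = I² (x(G, I) = (I - 2*I)² = (-I)² = I²)
x(-1091, 1601)/(1/1689748) - 3265334/(-3659920) = 1601²/(1/1689748) - 3265334/(-3659920) = 2563201/(1/1689748) - 3265334*(-1/3659920) = 2563201*1689748 + 1632667/1829960 = 4331163763348 + 1632667/1829960 = 7925856440377938747/1829960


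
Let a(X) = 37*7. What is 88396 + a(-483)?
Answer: 88655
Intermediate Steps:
a(X) = 259
88396 + a(-483) = 88396 + 259 = 88655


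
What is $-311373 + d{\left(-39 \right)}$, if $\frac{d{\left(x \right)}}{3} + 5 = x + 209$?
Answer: $-310878$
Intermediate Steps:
$d{\left(x \right)} = 612 + 3 x$ ($d{\left(x \right)} = -15 + 3 \left(x + 209\right) = -15 + 3 \left(209 + x\right) = -15 + \left(627 + 3 x\right) = 612 + 3 x$)
$-311373 + d{\left(-39 \right)} = -311373 + \left(612 + 3 \left(-39\right)\right) = -311373 + \left(612 - 117\right) = -311373 + 495 = -310878$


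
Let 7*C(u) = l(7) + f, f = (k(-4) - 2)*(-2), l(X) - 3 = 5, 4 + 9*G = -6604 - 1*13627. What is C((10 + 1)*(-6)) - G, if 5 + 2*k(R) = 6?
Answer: 47248/21 ≈ 2249.9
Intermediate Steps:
G = -6745/3 (G = -4/9 + (-6604 - 1*13627)/9 = -4/9 + (-6604 - 13627)/9 = -4/9 + (1/9)*(-20231) = -4/9 - 20231/9 = -6745/3 ≈ -2248.3)
k(R) = 1/2 (k(R) = -5/2 + (1/2)*6 = -5/2 + 3 = 1/2)
l(X) = 8 (l(X) = 3 + 5 = 8)
f = 3 (f = (1/2 - 2)*(-2) = -3/2*(-2) = 3)
C(u) = 11/7 (C(u) = (8 + 3)/7 = (1/7)*11 = 11/7)
C((10 + 1)*(-6)) - G = 11/7 - 1*(-6745/3) = 11/7 + 6745/3 = 47248/21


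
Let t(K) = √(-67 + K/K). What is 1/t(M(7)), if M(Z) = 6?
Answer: -I*√66/66 ≈ -0.12309*I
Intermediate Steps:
t(K) = I*√66 (t(K) = √(-67 + 1) = √(-66) = I*√66)
1/t(M(7)) = 1/(I*√66) = -I*√66/66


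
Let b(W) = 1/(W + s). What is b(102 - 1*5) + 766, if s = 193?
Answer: 222141/290 ≈ 766.00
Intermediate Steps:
b(W) = 1/(193 + W) (b(W) = 1/(W + 193) = 1/(193 + W))
b(102 - 1*5) + 766 = 1/(193 + (102 - 1*5)) + 766 = 1/(193 + (102 - 5)) + 766 = 1/(193 + 97) + 766 = 1/290 + 766 = 222141/290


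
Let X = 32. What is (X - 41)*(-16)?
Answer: 144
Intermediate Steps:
(X - 41)*(-16) = (32 - 41)*(-16) = -9*(-16) = 144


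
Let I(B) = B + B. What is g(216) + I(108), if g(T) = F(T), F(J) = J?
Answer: 432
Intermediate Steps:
I(B) = 2*B
g(T) = T
g(216) + I(108) = 216 + 2*108 = 216 + 216 = 432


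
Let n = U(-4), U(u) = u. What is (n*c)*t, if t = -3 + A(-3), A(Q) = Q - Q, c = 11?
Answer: 132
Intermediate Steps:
n = -4
A(Q) = 0
t = -3 (t = -3 + 0 = -3)
(n*c)*t = -4*11*(-3) = -44*(-3) = 132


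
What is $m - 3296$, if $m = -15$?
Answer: $-3311$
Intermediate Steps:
$m - 3296 = -15 - 3296 = -3311$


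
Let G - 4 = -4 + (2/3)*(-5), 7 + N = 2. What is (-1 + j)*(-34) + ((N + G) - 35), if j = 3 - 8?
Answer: 482/3 ≈ 160.67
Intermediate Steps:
N = -5 (N = -7 + 2 = -5)
G = -10/3 (G = 4 + (-4 + (2/3)*(-5)) = 4 + (-4 + (2*(⅓))*(-5)) = 4 + (-4 + (⅔)*(-5)) = 4 + (-4 - 10/3) = 4 - 22/3 = -10/3 ≈ -3.3333)
j = -5
(-1 + j)*(-34) + ((N + G) - 35) = (-1 - 5)*(-34) + ((-5 - 10/3) - 35) = -6*(-34) + (-25/3 - 35) = 204 - 130/3 = 482/3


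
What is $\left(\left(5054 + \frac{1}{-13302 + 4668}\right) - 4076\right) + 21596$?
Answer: $\frac{194903915}{8634} \approx 22574.0$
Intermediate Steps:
$\left(\left(5054 + \frac{1}{-13302 + 4668}\right) - 4076\right) + 21596 = \left(\left(5054 + \frac{1}{-8634}\right) - 4076\right) + 21596 = \left(\left(5054 - \frac{1}{8634}\right) - 4076\right) + 21596 = \left(\frac{43636235}{8634} - 4076\right) + 21596 = \frac{8444051}{8634} + 21596 = \frac{194903915}{8634}$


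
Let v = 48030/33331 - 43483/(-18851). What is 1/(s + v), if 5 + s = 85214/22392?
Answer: 22619616516/57752959225 ≈ 0.39166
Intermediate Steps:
s = -43/36 (s = -5 + 85214/22392 = -5 + 85214*(1/22392) = -5 + 137/36 = -43/36 ≈ -1.1944)
v = 2354745403/628322681 (v = 48030*(1/33331) - 43483*(-1/18851) = 48030/33331 + 43483/18851 = 2354745403/628322681 ≈ 3.7477)
1/(s + v) = 1/(-43/36 + 2354745403/628322681) = 1/(57752959225/22619616516) = 22619616516/57752959225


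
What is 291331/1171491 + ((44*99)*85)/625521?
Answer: 205329972037/244264073937 ≈ 0.84061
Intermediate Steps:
291331/1171491 + ((44*99)*85)/625521 = 291331*(1/1171491) + (4356*85)*(1/625521) = 291331/1171491 + 370260*(1/625521) = 291331/1171491 + 123420/208507 = 205329972037/244264073937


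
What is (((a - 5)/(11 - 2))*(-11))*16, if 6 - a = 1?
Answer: 0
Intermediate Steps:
a = 5 (a = 6 - 1*1 = 6 - 1 = 5)
(((a - 5)/(11 - 2))*(-11))*16 = (((5 - 5)/(11 - 2))*(-11))*16 = ((0/9)*(-11))*16 = ((0*(⅑))*(-11))*16 = (0*(-11))*16 = 0*16 = 0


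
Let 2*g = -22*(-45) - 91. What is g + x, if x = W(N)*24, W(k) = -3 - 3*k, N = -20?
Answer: 3635/2 ≈ 1817.5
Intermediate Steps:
g = 899/2 (g = (-22*(-45) - 91)/2 = (990 - 91)/2 = (1/2)*899 = 899/2 ≈ 449.50)
x = 1368 (x = (-3 - 3*(-20))*24 = (-3 + 60)*24 = 57*24 = 1368)
g + x = 899/2 + 1368 = 3635/2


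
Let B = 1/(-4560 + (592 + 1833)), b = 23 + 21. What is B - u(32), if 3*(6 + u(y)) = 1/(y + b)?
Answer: 2918317/486780 ≈ 5.9951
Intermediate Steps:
b = 44
u(y) = -6 + 1/(3*(44 + y)) (u(y) = -6 + 1/(3*(y + 44)) = -6 + 1/(3*(44 + y)))
B = -1/2135 (B = 1/(-4560 + 2425) = 1/(-2135) = -1/2135 ≈ -0.00046838)
B - u(32) = -1/2135 - (-791 - 18*32)/(3*(44 + 32)) = -1/2135 - (-791 - 576)/(3*76) = -1/2135 - (-1367)/(3*76) = -1/2135 - 1*(-1367/228) = -1/2135 + 1367/228 = 2918317/486780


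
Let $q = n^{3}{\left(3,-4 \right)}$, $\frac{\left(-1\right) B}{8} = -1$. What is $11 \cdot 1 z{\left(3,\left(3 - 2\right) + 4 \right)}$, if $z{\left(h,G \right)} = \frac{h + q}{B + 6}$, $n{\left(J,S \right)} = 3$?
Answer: $\frac{165}{7} \approx 23.571$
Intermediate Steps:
$B = 8$ ($B = \left(-8\right) \left(-1\right) = 8$)
$q = 27$ ($q = 3^{3} = 27$)
$z{\left(h,G \right)} = \frac{27}{14} + \frac{h}{14}$ ($z{\left(h,G \right)} = \frac{h + 27}{8 + 6} = \frac{27 + h}{14} = \left(27 + h\right) \frac{1}{14} = \frac{27}{14} + \frac{h}{14}$)
$11 \cdot 1 z{\left(3,\left(3 - 2\right) + 4 \right)} = 11 \cdot 1 \left(\frac{27}{14} + \frac{1}{14} \cdot 3\right) = 11 \left(\frac{27}{14} + \frac{3}{14}\right) = 11 \cdot \frac{15}{7} = \frac{165}{7}$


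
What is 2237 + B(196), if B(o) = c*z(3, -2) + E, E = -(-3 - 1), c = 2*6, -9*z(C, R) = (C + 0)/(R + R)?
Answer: 2242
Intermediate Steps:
z(C, R) = -C/(18*R) (z(C, R) = -(C + 0)/(9*(R + R)) = -C/(9*(2*R)) = -C*1/(2*R)/9 = -C/(18*R))
c = 12
E = 4 (E = -1*(-4) = 4)
B(o) = 5 (B(o) = 12*(-1/18*3/(-2)) + 4 = 12*(-1/18*3*(-½)) + 4 = 12*(1/12) + 4 = 1 + 4 = 5)
2237 + B(196) = 2237 + 5 = 2242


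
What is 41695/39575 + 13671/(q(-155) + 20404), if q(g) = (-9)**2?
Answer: 55806076/32427755 ≈ 1.7209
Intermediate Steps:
q(g) = 81
41695/39575 + 13671/(q(-155) + 20404) = 41695/39575 + 13671/(81 + 20404) = 41695*(1/39575) + 13671/20485 = 8339/7915 + 13671*(1/20485) = 8339/7915 + 13671/20485 = 55806076/32427755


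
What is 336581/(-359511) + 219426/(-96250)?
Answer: -55640990968/17301466875 ≈ -3.2160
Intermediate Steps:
336581/(-359511) + 219426/(-96250) = 336581*(-1/359511) + 219426*(-1/96250) = -336581/359511 - 109713/48125 = -55640990968/17301466875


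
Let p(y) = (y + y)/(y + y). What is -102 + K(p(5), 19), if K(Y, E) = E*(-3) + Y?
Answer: -158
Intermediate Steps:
p(y) = 1 (p(y) = (2*y)/((2*y)) = (2*y)*(1/(2*y)) = 1)
K(Y, E) = Y - 3*E (K(Y, E) = -3*E + Y = Y - 3*E)
-102 + K(p(5), 19) = -102 + (1 - 3*19) = -102 + (1 - 57) = -102 - 56 = -158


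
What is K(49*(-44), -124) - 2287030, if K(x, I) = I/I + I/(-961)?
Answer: -70897895/31 ≈ -2.2870e+6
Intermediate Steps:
K(x, I) = 1 - I/961 (K(x, I) = 1 + I*(-1/961) = 1 - I/961)
K(49*(-44), -124) - 2287030 = (1 - 1/961*(-124)) - 2287030 = (1 + 4/31) - 2287030 = 35/31 - 2287030 = -70897895/31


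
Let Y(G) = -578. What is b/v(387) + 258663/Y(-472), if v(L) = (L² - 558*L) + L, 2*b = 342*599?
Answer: -27903011/62135 ≈ -449.07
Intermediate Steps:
b = 102429 (b = (342*599)/2 = (½)*204858 = 102429)
v(L) = L² - 557*L
b/v(387) + 258663/Y(-472) = 102429/((387*(-557 + 387))) + 258663/(-578) = 102429/((387*(-170))) + 258663*(-1/578) = 102429/(-65790) - 258663/578 = 102429*(-1/65790) - 258663/578 = -11381/7310 - 258663/578 = -27903011/62135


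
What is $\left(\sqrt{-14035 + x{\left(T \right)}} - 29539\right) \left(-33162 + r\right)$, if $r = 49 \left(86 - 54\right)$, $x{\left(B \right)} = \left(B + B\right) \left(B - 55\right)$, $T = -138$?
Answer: $933255166 - 31594 \sqrt{39233} \approx 9.27 \cdot 10^{8}$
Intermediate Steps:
$x{\left(B \right)} = 2 B \left(-55 + B\right)$
$r = 1568$ ($r = 49 \cdot 32 = 1568$)
$\left(\sqrt{-14035 + x{\left(T \right)}} - 29539\right) \left(-33162 + r\right) = \left(\sqrt{-14035 + 2 \left(-138\right) \left(-55 - 138\right)} - 29539\right) \left(-33162 + 1568\right) = \left(\sqrt{-14035 + 2 \left(-138\right) \left(-193\right)} - 29539\right) \left(-31594\right) = \left(\sqrt{-14035 + 53268} - 29539\right) \left(-31594\right) = \left(\sqrt{39233} - 29539\right) \left(-31594\right) = \left(-29539 + \sqrt{39233}\right) \left(-31594\right) = 933255166 - 31594 \sqrt{39233}$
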